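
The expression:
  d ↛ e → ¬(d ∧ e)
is always true.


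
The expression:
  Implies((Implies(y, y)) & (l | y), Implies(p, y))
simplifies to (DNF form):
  y | ~l | ~p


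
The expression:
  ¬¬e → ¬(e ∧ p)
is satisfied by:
  {p: False, e: False}
  {e: True, p: False}
  {p: True, e: False}


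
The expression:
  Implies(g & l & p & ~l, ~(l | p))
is always true.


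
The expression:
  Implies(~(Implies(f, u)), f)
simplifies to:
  True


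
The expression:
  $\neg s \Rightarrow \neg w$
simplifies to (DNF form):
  $s \vee \neg w$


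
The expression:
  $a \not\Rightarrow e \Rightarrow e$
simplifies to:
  $e \vee \neg a$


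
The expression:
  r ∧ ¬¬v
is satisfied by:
  {r: True, v: True}


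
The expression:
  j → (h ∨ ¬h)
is always true.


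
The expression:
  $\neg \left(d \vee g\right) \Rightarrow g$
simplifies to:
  $d \vee g$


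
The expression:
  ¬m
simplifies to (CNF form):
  ¬m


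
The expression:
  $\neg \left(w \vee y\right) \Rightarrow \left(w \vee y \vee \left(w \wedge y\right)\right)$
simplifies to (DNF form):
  $w \vee y$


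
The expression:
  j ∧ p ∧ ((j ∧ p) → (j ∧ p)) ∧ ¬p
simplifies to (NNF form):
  False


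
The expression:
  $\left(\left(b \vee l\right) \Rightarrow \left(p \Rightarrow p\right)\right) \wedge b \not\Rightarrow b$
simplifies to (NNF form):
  $\text{False}$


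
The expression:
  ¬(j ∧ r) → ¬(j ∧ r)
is always true.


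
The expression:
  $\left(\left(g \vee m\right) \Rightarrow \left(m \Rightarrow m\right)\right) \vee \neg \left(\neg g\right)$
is always true.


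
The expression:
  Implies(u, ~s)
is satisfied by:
  {s: False, u: False}
  {u: True, s: False}
  {s: True, u: False}


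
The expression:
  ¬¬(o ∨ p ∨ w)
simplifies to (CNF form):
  o ∨ p ∨ w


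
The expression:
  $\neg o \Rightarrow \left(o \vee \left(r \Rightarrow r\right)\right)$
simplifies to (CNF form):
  $\text{True}$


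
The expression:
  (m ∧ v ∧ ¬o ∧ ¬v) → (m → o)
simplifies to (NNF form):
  True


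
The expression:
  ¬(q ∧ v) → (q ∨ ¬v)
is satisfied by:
  {q: True, v: False}
  {v: False, q: False}
  {v: True, q: True}


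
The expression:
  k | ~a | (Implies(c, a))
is always true.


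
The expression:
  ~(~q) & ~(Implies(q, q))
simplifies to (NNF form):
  False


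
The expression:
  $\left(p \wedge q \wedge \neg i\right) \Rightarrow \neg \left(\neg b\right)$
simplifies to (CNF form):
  $b \vee i \vee \neg p \vee \neg q$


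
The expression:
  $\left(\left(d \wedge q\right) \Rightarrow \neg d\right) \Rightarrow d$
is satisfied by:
  {d: True}


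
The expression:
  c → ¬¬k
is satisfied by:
  {k: True, c: False}
  {c: False, k: False}
  {c: True, k: True}


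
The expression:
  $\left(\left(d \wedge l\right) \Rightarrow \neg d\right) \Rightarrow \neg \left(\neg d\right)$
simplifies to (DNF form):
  $d$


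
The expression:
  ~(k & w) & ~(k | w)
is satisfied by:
  {w: False, k: False}


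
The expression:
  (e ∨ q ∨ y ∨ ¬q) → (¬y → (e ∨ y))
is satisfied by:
  {y: True, e: True}
  {y: True, e: False}
  {e: True, y: False}


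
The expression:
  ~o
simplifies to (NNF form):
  ~o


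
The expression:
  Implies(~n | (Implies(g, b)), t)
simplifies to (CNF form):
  (g | t) & (n | t) & (t | ~b)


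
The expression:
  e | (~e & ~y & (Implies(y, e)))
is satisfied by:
  {e: True, y: False}
  {y: False, e: False}
  {y: True, e: True}


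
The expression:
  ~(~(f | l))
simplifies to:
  f | l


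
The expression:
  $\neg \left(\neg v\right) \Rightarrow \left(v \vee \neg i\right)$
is always true.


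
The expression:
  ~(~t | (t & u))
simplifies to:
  t & ~u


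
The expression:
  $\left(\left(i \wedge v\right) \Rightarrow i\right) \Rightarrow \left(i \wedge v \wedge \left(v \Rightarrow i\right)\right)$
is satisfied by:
  {i: True, v: True}


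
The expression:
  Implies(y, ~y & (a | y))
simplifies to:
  ~y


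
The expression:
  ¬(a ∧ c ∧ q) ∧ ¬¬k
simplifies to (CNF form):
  k ∧ (¬a ∨ ¬c ∨ ¬q)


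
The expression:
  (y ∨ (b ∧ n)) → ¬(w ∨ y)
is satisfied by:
  {y: False, w: False, n: False, b: False}
  {b: True, y: False, w: False, n: False}
  {n: True, y: False, w: False, b: False}
  {b: True, n: True, y: False, w: False}
  {w: True, b: False, y: False, n: False}
  {b: True, w: True, y: False, n: False}
  {n: True, w: True, b: False, y: False}


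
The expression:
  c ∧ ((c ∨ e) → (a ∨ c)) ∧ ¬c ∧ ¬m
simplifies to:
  False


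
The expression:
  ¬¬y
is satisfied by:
  {y: True}


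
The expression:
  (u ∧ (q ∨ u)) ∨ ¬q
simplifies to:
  u ∨ ¬q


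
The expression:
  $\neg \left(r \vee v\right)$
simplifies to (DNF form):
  $\neg r \wedge \neg v$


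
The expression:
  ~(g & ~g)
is always true.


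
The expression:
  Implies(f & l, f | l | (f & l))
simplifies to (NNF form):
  True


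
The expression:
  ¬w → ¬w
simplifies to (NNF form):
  True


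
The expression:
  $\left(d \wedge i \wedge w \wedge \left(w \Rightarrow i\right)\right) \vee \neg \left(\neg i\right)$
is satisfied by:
  {i: True}


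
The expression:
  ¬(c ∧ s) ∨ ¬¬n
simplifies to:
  n ∨ ¬c ∨ ¬s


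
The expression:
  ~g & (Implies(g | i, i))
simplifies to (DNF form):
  ~g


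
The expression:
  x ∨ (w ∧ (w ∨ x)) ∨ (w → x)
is always true.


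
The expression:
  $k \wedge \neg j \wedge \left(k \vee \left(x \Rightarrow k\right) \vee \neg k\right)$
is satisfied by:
  {k: True, j: False}


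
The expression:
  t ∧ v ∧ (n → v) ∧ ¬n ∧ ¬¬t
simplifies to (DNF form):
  t ∧ v ∧ ¬n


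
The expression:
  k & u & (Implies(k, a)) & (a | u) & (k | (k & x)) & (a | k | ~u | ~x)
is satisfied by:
  {a: True, u: True, k: True}


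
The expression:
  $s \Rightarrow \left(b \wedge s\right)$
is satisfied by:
  {b: True, s: False}
  {s: False, b: False}
  {s: True, b: True}


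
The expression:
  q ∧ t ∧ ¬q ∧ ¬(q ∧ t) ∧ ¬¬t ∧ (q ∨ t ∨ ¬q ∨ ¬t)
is never true.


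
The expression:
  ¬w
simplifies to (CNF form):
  ¬w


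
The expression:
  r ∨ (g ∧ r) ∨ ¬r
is always true.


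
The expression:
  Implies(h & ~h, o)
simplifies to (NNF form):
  True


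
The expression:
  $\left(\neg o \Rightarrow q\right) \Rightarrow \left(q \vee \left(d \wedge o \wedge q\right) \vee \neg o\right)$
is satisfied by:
  {q: True, o: False}
  {o: False, q: False}
  {o: True, q: True}


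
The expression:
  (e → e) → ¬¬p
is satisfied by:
  {p: True}


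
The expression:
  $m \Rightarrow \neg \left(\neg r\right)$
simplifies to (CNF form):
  $r \vee \neg m$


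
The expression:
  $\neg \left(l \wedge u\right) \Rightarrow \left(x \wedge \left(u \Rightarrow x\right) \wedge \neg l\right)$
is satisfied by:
  {x: True, u: True, l: False}
  {x: True, u: False, l: False}
  {l: True, x: True, u: True}
  {l: True, u: True, x: False}


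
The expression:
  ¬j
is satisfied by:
  {j: False}


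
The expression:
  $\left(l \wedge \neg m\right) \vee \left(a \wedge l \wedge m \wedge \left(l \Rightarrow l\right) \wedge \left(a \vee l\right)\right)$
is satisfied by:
  {a: True, l: True, m: False}
  {l: True, m: False, a: False}
  {a: True, m: True, l: True}


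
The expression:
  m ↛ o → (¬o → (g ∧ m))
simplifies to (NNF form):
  g ∨ o ∨ ¬m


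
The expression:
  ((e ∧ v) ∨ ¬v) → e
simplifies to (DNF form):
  e ∨ v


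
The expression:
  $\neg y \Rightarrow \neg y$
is always true.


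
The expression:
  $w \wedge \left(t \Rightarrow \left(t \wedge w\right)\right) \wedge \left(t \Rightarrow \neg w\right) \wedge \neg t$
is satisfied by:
  {w: True, t: False}


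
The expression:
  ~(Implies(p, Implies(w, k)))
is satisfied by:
  {p: True, w: True, k: False}


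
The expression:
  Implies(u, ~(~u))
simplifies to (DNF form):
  True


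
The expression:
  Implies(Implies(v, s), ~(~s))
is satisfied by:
  {v: True, s: True}
  {v: True, s: False}
  {s: True, v: False}


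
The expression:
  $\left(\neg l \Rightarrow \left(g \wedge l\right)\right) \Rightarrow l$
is always true.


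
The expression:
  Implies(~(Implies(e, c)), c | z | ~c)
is always true.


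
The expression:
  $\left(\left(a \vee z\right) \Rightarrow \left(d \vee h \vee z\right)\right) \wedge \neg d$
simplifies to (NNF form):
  $\neg d \wedge \left(h \vee z \vee \neg a\right)$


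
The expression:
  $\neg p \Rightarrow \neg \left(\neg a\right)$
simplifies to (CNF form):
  $a \vee p$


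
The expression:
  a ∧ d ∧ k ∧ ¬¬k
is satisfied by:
  {a: True, d: True, k: True}


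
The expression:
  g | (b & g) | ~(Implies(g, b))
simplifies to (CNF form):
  g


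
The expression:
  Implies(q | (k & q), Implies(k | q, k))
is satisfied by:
  {k: True, q: False}
  {q: False, k: False}
  {q: True, k: True}


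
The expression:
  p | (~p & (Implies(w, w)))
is always true.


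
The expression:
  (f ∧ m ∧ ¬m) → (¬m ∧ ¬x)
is always true.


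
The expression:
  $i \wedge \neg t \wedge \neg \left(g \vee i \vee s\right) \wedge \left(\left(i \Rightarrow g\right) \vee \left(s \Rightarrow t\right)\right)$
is never true.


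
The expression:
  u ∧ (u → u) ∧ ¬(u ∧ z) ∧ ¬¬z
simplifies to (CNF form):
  False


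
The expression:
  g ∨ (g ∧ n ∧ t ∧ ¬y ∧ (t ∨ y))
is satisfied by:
  {g: True}


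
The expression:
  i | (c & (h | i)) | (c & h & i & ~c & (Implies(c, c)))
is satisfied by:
  {i: True, c: True, h: True}
  {i: True, c: True, h: False}
  {i: True, h: True, c: False}
  {i: True, h: False, c: False}
  {c: True, h: True, i: False}


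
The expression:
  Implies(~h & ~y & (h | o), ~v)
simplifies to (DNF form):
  h | y | ~o | ~v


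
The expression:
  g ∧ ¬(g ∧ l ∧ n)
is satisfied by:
  {g: True, l: False, n: False}
  {n: True, g: True, l: False}
  {l: True, g: True, n: False}


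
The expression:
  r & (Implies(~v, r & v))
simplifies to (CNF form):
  r & v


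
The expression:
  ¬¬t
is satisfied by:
  {t: True}


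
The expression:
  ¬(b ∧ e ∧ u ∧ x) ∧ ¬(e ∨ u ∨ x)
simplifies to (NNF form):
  ¬e ∧ ¬u ∧ ¬x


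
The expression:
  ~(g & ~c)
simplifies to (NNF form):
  c | ~g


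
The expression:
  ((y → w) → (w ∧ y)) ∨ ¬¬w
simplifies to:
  w ∨ y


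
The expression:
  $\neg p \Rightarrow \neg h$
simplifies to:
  $p \vee \neg h$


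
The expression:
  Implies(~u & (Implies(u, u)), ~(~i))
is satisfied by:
  {i: True, u: True}
  {i: True, u: False}
  {u: True, i: False}


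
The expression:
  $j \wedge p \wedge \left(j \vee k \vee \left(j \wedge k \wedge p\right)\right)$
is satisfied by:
  {p: True, j: True}


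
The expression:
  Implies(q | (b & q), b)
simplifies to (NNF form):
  b | ~q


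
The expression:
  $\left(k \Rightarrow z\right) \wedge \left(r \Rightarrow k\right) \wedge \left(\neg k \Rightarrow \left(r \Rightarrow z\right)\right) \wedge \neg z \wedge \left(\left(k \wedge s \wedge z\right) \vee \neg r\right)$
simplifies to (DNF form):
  $\neg k \wedge \neg r \wedge \neg z$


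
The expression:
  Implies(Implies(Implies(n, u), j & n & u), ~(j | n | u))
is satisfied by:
  {u: True, j: False, n: False}
  {j: False, n: False, u: False}
  {u: True, j: True, n: False}
  {j: True, u: False, n: False}
  {n: True, u: True, j: False}


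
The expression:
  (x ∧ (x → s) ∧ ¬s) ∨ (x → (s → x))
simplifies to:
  True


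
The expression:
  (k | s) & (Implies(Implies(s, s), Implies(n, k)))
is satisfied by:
  {k: True, s: True, n: False}
  {k: True, n: False, s: False}
  {k: True, s: True, n: True}
  {k: True, n: True, s: False}
  {s: True, n: False, k: False}


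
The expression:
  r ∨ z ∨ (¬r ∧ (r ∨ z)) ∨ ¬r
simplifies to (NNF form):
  True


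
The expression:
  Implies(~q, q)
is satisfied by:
  {q: True}


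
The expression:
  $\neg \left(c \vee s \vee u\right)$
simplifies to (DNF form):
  $\neg c \wedge \neg s \wedge \neg u$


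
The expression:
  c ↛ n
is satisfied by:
  {c: True, n: False}


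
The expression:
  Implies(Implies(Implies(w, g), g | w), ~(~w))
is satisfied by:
  {w: True, g: False}
  {g: False, w: False}
  {g: True, w: True}


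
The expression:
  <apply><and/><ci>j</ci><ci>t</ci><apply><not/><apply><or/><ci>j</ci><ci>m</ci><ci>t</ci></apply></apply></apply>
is never true.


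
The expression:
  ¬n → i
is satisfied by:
  {i: True, n: True}
  {i: True, n: False}
  {n: True, i: False}


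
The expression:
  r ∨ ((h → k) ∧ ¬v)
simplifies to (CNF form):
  (r ∨ ¬v) ∧ (k ∨ r ∨ ¬h) ∧ (k ∨ r ∨ ¬v) ∧ (r ∨ ¬h ∨ ¬v)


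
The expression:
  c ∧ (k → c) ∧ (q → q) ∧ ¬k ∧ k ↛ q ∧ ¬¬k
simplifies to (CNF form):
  False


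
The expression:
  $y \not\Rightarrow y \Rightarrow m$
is always true.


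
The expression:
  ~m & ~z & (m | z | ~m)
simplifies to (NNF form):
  ~m & ~z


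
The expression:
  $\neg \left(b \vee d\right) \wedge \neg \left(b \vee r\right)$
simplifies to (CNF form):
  $\neg b \wedge \neg d \wedge \neg r$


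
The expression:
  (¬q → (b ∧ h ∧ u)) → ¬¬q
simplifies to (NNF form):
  q ∨ ¬b ∨ ¬h ∨ ¬u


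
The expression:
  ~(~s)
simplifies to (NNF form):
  s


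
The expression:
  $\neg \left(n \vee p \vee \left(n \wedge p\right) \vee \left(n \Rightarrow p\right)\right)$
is never true.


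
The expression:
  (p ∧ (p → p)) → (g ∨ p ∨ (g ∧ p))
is always true.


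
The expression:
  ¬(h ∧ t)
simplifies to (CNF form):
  ¬h ∨ ¬t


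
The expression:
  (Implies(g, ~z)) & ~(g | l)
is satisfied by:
  {g: False, l: False}


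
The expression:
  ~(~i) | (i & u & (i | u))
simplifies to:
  i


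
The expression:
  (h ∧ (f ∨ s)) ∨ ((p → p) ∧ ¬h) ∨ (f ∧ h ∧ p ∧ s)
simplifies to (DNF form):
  f ∨ s ∨ ¬h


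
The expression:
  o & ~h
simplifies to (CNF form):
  o & ~h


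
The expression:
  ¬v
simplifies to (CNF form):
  ¬v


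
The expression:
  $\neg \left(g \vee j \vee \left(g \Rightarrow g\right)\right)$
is never true.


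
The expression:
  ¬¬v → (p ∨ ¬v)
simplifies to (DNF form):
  p ∨ ¬v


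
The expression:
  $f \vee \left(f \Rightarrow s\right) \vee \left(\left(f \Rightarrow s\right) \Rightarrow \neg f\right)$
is always true.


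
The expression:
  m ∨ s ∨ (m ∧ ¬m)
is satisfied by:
  {m: True, s: True}
  {m: True, s: False}
  {s: True, m: False}


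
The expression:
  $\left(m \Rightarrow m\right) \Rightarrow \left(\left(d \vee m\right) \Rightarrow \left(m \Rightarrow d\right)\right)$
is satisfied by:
  {d: True, m: False}
  {m: False, d: False}
  {m: True, d: True}


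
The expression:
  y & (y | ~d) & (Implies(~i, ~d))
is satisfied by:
  {i: True, y: True, d: False}
  {y: True, d: False, i: False}
  {i: True, d: True, y: True}


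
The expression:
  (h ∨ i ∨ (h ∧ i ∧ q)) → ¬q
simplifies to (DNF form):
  (¬h ∧ ¬i) ∨ ¬q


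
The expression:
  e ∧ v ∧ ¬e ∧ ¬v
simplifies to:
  False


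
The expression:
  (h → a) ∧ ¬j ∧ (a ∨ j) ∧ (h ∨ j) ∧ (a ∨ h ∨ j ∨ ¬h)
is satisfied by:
  {a: True, h: True, j: False}


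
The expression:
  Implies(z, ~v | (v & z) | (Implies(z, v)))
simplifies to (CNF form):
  True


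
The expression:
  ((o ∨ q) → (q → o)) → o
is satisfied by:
  {q: True, o: True}
  {q: True, o: False}
  {o: True, q: False}


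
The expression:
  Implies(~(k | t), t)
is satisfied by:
  {k: True, t: True}
  {k: True, t: False}
  {t: True, k: False}


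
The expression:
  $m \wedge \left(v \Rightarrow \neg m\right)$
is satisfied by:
  {m: True, v: False}


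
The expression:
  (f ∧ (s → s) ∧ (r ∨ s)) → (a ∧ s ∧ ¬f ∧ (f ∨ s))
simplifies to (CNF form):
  (¬f ∨ ¬r) ∧ (¬f ∨ ¬s)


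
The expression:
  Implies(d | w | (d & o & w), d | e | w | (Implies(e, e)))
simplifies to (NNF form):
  True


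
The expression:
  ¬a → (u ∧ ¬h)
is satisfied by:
  {a: True, u: True, h: False}
  {a: True, u: False, h: False}
  {a: True, h: True, u: True}
  {a: True, h: True, u: False}
  {u: True, h: False, a: False}


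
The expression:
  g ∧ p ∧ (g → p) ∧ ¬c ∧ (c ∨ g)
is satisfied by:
  {p: True, g: True, c: False}


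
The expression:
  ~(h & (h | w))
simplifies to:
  ~h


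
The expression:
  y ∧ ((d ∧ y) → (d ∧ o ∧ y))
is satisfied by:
  {o: True, y: True, d: False}
  {y: True, d: False, o: False}
  {d: True, o: True, y: True}


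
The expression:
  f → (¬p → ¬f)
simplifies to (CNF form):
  p ∨ ¬f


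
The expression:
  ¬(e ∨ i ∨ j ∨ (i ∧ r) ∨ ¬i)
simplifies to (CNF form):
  False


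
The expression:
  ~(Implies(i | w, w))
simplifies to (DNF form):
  i & ~w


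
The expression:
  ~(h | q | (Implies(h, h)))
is never true.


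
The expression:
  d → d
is always true.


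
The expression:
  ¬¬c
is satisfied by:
  {c: True}


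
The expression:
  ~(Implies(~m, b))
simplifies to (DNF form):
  ~b & ~m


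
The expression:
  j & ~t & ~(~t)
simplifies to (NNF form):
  False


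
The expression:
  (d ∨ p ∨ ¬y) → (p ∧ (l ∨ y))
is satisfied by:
  {y: True, l: True, p: True, d: False}
  {y: True, p: True, d: False, l: False}
  {y: True, l: True, d: True, p: True}
  {y: True, d: True, p: True, l: False}
  {y: True, l: True, p: False, d: False}
  {y: True, p: False, d: False, l: False}
  {l: True, p: True, d: False, y: False}
  {l: True, p: True, d: True, y: False}


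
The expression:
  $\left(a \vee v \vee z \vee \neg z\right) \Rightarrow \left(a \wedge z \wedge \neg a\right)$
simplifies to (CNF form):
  $\text{False}$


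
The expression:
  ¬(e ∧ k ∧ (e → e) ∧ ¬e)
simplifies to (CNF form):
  True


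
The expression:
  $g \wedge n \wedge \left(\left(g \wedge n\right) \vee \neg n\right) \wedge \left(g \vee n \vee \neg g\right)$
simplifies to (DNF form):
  $g \wedge n$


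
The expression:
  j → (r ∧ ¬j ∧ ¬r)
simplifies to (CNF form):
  ¬j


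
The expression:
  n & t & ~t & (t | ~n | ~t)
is never true.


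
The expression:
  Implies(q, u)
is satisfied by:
  {u: True, q: False}
  {q: False, u: False}
  {q: True, u: True}


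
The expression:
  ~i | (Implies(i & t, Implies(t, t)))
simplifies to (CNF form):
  True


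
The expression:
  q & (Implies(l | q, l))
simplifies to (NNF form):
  l & q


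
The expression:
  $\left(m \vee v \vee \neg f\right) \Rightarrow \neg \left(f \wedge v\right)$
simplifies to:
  $\neg f \vee \neg v$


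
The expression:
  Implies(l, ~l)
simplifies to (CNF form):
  ~l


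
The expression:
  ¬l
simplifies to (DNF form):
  ¬l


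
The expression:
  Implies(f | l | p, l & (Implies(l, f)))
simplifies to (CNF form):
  (f | ~l) & (f | ~p) & (l | ~f)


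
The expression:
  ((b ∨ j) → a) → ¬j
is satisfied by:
  {a: False, j: False}
  {j: True, a: False}
  {a: True, j: False}


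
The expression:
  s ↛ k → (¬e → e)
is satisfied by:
  {k: True, e: True, s: False}
  {k: True, s: False, e: False}
  {e: True, s: False, k: False}
  {e: False, s: False, k: False}
  {k: True, e: True, s: True}
  {k: True, s: True, e: False}
  {e: True, s: True, k: False}


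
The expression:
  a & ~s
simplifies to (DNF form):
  a & ~s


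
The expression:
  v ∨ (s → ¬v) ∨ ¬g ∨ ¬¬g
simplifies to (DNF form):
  True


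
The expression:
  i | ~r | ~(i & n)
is always true.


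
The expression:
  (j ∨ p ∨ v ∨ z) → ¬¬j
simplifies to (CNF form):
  (j ∨ ¬p) ∧ (j ∨ ¬v) ∧ (j ∨ ¬z)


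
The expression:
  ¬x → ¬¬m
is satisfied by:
  {x: True, m: True}
  {x: True, m: False}
  {m: True, x: False}


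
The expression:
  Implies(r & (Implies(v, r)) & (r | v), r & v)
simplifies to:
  v | ~r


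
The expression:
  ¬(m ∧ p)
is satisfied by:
  {p: False, m: False}
  {m: True, p: False}
  {p: True, m: False}


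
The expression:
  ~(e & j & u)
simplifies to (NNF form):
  ~e | ~j | ~u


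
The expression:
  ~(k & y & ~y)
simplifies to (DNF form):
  True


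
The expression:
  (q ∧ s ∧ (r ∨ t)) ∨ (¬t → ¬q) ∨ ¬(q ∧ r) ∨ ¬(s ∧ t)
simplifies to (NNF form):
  True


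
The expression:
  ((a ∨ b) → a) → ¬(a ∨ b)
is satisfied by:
  {a: False}


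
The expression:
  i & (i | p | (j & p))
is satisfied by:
  {i: True}


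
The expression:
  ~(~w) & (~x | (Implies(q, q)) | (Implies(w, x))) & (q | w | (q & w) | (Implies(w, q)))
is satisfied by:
  {w: True}


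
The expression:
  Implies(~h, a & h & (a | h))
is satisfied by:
  {h: True}


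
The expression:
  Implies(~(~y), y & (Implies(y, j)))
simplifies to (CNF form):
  j | ~y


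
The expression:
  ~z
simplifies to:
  ~z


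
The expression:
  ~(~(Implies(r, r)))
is always true.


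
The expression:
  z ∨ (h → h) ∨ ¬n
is always true.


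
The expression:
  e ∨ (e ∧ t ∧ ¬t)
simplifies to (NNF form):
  e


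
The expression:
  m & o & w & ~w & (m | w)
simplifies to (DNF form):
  False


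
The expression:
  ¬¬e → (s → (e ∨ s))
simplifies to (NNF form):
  True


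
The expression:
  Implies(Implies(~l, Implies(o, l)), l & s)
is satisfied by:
  {o: True, s: True, l: False}
  {o: True, s: False, l: False}
  {o: True, l: True, s: True}
  {l: True, s: True, o: False}


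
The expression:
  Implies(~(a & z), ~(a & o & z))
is always true.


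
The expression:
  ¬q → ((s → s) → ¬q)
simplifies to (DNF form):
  True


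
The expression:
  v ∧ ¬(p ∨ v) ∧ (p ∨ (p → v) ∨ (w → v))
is never true.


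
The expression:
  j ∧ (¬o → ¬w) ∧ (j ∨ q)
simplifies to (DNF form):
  (j ∧ o) ∨ (j ∧ ¬w)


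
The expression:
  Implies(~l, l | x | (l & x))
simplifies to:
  l | x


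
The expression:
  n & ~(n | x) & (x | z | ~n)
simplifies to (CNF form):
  False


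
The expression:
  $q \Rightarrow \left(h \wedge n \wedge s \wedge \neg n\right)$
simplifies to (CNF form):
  $\neg q$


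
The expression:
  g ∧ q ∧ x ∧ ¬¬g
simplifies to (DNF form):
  g ∧ q ∧ x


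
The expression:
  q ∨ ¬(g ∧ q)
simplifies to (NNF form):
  True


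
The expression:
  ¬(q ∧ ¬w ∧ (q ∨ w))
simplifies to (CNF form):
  w ∨ ¬q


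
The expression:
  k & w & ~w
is never true.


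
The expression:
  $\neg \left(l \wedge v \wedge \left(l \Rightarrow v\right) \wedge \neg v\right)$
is always true.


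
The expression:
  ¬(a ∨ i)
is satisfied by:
  {i: False, a: False}


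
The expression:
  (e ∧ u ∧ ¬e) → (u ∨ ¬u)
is always true.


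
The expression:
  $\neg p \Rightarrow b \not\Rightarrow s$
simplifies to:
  $p \vee \left(b \wedge \neg s\right)$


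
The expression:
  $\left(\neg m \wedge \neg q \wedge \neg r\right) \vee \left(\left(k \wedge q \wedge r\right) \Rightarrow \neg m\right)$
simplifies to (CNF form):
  $\neg k \vee \neg m \vee \neg q \vee \neg r$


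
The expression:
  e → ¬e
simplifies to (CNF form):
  ¬e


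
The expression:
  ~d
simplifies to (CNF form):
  ~d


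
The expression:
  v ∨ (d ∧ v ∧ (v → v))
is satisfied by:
  {v: True}


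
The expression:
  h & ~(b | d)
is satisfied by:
  {h: True, b: False, d: False}


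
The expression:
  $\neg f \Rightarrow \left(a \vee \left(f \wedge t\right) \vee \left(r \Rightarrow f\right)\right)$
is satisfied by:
  {a: True, f: True, r: False}
  {a: True, f: False, r: False}
  {f: True, a: False, r: False}
  {a: False, f: False, r: False}
  {r: True, a: True, f: True}
  {r: True, a: True, f: False}
  {r: True, f: True, a: False}


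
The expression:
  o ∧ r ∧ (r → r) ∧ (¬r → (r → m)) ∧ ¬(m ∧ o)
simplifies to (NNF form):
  o ∧ r ∧ ¬m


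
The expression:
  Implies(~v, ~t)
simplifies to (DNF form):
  v | ~t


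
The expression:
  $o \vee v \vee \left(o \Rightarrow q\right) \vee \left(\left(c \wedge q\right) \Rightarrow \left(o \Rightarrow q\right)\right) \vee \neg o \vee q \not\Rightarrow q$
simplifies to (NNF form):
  $\text{True}$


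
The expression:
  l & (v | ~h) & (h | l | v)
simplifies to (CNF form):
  l & (v | ~h)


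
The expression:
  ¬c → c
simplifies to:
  c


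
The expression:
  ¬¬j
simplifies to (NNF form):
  j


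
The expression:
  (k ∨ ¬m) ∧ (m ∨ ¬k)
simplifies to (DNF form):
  (k ∧ m) ∨ (¬k ∧ ¬m)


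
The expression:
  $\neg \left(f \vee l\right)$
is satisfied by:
  {l: False, f: False}


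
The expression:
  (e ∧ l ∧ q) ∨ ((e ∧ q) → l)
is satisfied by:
  {l: True, e: False, q: False}
  {e: False, q: False, l: False}
  {q: True, l: True, e: False}
  {q: True, e: False, l: False}
  {l: True, e: True, q: False}
  {e: True, l: False, q: False}
  {q: True, e: True, l: True}


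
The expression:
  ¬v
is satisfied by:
  {v: False}


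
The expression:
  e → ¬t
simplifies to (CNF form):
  ¬e ∨ ¬t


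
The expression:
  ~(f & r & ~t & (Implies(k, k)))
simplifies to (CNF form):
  t | ~f | ~r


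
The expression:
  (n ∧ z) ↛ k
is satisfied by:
  {z: True, n: True, k: False}


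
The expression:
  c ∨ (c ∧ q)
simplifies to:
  c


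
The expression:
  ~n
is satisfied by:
  {n: False}


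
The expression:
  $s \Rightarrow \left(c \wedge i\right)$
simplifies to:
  $\left(c \wedge i\right) \vee \neg s$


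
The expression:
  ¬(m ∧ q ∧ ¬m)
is always true.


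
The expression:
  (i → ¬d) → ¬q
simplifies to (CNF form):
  (d ∨ ¬q) ∧ (i ∨ ¬q)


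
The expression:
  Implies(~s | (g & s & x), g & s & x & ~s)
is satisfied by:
  {s: True, g: False, x: False}
  {s: True, x: True, g: False}
  {s: True, g: True, x: False}


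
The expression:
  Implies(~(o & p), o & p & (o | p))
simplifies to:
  o & p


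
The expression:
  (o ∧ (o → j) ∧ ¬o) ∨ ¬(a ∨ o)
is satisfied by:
  {o: False, a: False}


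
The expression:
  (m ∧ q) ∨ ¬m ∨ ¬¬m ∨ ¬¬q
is always true.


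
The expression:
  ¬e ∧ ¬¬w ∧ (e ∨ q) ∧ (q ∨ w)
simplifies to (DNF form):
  q ∧ w ∧ ¬e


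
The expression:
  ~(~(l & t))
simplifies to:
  l & t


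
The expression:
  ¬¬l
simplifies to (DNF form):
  l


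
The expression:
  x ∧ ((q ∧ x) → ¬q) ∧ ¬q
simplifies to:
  x ∧ ¬q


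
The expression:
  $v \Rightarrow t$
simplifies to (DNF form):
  $t \vee \neg v$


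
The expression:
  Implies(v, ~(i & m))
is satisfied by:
  {m: False, i: False, v: False}
  {v: True, m: False, i: False}
  {i: True, m: False, v: False}
  {v: True, i: True, m: False}
  {m: True, v: False, i: False}
  {v: True, m: True, i: False}
  {i: True, m: True, v: False}


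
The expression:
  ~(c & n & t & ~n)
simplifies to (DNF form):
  True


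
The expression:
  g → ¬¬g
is always true.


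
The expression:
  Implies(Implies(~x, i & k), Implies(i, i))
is always true.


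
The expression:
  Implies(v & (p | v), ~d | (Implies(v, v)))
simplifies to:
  True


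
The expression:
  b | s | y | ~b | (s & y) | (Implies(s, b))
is always true.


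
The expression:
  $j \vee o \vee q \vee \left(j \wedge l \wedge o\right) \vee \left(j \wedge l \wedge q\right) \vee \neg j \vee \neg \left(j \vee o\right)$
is always true.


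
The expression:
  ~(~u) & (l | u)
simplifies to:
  u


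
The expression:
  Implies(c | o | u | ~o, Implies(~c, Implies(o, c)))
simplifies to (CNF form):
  c | ~o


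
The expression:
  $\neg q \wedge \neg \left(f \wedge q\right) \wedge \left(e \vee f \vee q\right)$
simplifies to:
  $\neg q \wedge \left(e \vee f\right)$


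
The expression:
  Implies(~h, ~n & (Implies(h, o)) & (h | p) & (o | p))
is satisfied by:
  {h: True, p: True, n: False}
  {h: True, n: False, p: False}
  {h: True, p: True, n: True}
  {h: True, n: True, p: False}
  {p: True, n: False, h: False}


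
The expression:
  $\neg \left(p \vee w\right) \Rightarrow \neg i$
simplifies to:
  $p \vee w \vee \neg i$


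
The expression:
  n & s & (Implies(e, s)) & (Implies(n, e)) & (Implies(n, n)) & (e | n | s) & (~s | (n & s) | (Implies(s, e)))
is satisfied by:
  {e: True, s: True, n: True}


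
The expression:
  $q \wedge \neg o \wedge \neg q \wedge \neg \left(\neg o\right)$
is never true.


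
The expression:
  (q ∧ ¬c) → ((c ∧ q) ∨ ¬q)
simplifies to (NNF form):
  c ∨ ¬q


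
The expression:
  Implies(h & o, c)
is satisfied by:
  {c: True, h: False, o: False}
  {h: False, o: False, c: False}
  {o: True, c: True, h: False}
  {o: True, h: False, c: False}
  {c: True, h: True, o: False}
  {h: True, c: False, o: False}
  {o: True, h: True, c: True}


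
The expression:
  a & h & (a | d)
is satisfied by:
  {a: True, h: True}


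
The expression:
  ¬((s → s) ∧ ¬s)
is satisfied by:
  {s: True}


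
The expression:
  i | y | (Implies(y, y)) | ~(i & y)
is always true.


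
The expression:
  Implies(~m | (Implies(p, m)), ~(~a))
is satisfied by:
  {a: True}


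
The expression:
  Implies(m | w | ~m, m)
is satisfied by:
  {m: True}


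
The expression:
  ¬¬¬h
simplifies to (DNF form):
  ¬h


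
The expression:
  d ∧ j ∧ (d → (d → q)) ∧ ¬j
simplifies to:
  False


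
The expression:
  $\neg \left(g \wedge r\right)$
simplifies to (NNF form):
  $\neg g \vee \neg r$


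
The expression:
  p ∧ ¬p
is never true.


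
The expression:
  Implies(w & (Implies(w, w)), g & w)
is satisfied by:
  {g: True, w: False}
  {w: False, g: False}
  {w: True, g: True}


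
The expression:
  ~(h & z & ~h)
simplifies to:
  True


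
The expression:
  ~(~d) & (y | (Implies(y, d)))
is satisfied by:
  {d: True}


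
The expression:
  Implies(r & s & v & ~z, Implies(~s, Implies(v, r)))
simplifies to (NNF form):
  True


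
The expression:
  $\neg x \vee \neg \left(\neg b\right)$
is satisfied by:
  {b: True, x: False}
  {x: False, b: False}
  {x: True, b: True}


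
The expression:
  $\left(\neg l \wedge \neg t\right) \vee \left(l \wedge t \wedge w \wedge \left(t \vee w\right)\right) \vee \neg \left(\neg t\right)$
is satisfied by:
  {t: True, l: False}
  {l: False, t: False}
  {l: True, t: True}


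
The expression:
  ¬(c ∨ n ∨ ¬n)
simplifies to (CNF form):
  False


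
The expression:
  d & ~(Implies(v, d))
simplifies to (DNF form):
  False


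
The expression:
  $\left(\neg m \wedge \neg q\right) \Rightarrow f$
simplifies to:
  $f \vee m \vee q$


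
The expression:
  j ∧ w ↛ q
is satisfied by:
  {j: True, w: True, q: False}


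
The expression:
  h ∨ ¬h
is always true.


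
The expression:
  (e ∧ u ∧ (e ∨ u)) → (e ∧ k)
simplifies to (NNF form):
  k ∨ ¬e ∨ ¬u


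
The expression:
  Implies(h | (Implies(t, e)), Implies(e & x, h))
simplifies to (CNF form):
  h | ~e | ~x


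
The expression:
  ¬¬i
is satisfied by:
  {i: True}


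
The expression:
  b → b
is always true.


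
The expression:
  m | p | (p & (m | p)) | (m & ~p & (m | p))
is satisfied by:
  {m: True, p: True}
  {m: True, p: False}
  {p: True, m: False}


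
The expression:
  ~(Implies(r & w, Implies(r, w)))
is never true.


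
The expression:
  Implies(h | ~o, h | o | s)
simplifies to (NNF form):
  h | o | s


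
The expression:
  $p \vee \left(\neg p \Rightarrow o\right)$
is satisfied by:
  {o: True, p: True}
  {o: True, p: False}
  {p: True, o: False}


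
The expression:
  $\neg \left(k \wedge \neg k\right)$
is always true.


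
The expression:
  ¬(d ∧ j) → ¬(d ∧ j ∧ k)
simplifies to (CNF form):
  True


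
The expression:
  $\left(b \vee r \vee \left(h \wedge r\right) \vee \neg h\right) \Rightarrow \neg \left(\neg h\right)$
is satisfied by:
  {h: True}


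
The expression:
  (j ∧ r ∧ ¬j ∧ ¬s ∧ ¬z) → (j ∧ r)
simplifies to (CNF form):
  True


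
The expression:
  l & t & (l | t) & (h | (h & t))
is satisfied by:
  {t: True, h: True, l: True}


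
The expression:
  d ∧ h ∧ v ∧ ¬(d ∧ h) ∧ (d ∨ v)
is never true.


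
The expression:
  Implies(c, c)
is always true.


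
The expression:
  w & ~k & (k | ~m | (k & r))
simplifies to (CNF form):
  w & ~k & ~m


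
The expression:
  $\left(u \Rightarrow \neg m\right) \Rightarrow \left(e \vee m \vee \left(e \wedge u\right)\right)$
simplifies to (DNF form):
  $e \vee m$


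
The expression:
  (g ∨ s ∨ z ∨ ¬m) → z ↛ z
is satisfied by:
  {m: True, g: False, z: False, s: False}


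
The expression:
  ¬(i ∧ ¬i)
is always true.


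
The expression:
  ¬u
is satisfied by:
  {u: False}


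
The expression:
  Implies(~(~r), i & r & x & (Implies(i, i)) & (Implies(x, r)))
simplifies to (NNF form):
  ~r | (i & x)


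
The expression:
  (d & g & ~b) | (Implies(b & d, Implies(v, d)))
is always true.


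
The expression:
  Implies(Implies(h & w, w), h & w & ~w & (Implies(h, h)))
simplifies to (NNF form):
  False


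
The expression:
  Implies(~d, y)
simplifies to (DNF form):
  d | y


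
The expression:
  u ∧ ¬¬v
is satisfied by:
  {u: True, v: True}


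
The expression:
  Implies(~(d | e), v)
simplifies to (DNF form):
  d | e | v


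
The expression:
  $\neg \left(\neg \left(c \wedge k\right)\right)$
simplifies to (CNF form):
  $c \wedge k$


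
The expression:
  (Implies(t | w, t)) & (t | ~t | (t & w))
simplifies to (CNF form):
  t | ~w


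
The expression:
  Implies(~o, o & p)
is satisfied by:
  {o: True}


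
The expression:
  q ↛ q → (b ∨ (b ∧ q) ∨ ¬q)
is always true.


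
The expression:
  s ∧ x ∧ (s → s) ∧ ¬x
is never true.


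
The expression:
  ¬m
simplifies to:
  ¬m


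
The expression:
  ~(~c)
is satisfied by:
  {c: True}


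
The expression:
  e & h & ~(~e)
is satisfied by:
  {h: True, e: True}


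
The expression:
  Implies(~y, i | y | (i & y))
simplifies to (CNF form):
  i | y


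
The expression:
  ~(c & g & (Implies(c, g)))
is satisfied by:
  {g: False, c: False}
  {c: True, g: False}
  {g: True, c: False}


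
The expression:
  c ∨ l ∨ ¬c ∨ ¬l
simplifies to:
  True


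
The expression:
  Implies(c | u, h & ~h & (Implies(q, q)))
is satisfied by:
  {u: False, c: False}


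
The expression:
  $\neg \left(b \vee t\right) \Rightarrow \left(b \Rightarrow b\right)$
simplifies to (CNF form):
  $\text{True}$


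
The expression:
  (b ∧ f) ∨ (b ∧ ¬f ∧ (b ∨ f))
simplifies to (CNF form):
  b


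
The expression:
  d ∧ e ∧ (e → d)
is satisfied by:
  {e: True, d: True}


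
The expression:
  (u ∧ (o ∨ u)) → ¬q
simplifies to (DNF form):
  ¬q ∨ ¬u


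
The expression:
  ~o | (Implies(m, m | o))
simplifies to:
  True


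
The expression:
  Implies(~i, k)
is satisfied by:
  {i: True, k: True}
  {i: True, k: False}
  {k: True, i: False}


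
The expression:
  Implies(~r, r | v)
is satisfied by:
  {r: True, v: True}
  {r: True, v: False}
  {v: True, r: False}


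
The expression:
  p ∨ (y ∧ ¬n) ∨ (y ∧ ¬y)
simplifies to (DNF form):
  p ∨ (y ∧ ¬n)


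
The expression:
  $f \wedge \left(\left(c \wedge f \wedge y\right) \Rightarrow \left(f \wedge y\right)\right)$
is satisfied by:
  {f: True}


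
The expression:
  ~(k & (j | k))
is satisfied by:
  {k: False}


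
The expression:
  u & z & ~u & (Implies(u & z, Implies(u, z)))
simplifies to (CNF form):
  False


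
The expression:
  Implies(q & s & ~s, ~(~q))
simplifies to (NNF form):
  True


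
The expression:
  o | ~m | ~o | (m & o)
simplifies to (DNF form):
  True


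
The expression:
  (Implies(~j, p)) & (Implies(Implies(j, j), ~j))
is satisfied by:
  {p: True, j: False}


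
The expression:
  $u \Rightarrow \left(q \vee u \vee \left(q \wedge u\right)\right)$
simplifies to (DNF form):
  $\text{True}$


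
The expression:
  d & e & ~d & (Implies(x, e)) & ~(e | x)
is never true.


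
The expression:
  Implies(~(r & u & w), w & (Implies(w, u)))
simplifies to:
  u & w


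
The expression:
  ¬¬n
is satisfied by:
  {n: True}


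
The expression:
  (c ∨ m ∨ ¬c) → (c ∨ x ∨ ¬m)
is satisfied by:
  {x: True, c: True, m: False}
  {x: True, m: False, c: False}
  {c: True, m: False, x: False}
  {c: False, m: False, x: False}
  {x: True, c: True, m: True}
  {x: True, m: True, c: False}
  {c: True, m: True, x: False}


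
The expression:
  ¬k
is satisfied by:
  {k: False}


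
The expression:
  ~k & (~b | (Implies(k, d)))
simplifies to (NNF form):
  ~k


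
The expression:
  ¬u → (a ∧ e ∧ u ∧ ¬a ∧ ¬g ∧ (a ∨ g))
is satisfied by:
  {u: True}


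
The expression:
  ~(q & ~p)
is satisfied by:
  {p: True, q: False}
  {q: False, p: False}
  {q: True, p: True}


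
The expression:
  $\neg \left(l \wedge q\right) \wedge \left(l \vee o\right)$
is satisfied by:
  {o: True, l: False, q: False}
  {o: True, q: True, l: False}
  {o: True, l: True, q: False}
  {l: True, q: False, o: False}


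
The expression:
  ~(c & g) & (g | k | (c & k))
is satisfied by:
  {k: True, c: False, g: False}
  {g: True, k: True, c: False}
  {g: True, c: False, k: False}
  {k: True, c: True, g: False}


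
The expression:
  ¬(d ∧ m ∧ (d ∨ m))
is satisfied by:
  {m: False, d: False}
  {d: True, m: False}
  {m: True, d: False}


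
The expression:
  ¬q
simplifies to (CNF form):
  ¬q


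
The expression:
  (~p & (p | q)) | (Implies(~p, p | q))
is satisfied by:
  {q: True, p: True}
  {q: True, p: False}
  {p: True, q: False}


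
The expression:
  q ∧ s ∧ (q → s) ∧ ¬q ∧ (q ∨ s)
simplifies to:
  False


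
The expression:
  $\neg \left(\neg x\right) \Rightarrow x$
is always true.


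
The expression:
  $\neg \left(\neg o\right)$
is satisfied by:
  {o: True}
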